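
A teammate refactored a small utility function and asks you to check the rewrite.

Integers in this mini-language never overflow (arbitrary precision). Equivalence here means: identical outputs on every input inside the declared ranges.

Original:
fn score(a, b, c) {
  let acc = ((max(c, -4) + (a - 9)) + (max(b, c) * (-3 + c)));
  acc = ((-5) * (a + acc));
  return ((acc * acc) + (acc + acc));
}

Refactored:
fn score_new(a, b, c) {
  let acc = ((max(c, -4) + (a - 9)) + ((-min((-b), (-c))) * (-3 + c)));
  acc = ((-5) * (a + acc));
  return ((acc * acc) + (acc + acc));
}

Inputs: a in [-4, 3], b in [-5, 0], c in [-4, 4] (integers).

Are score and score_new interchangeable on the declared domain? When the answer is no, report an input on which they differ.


Side by side, the visible changes include: min/max/abs usage differs.
As a probe, take a=-4, b=-1, c=3: score runs acc becomes -10; next acc becomes 70; next final value 5040; score_new runs acc becomes -10; next acc becomes 70; next final value 5040; both end at 5040.
Across all 432 domain points the two functions coincide.
verdict: equivalent


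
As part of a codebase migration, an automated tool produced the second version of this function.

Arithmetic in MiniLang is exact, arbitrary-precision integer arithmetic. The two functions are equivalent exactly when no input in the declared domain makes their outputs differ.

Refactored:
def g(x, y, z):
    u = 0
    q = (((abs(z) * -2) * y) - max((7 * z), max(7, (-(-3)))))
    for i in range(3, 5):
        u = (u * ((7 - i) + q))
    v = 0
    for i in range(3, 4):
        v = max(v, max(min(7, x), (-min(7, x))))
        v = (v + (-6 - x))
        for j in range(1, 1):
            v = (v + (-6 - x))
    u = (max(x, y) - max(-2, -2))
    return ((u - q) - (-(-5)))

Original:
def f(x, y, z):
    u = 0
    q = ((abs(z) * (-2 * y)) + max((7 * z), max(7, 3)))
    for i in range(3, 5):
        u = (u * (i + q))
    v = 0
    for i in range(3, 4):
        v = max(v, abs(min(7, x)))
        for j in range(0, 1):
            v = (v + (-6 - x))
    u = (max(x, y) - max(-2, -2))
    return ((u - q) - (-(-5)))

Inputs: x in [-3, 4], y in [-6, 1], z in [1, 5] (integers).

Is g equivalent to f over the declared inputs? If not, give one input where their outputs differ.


Consider the input x=-3, y=-6, z=1.
f: u becomes 0; next q becomes 19; next at i=3:; next u becomes 0; next at i=4:; next u becomes 0; next v becomes 0; next at i=3:; next v becomes 3; next at j=0:; next v becomes 0; next u becomes -1; next final value -25
g: u becomes 0; next q becomes 5; next at i=3:; next u becomes 0; next at i=4:; next u becomes 0; next v becomes 0; next at i=3:; next v becomes 3; next v becomes 0; next j never enters its loop body; next u becomes -1; next final value -11
-25 != -11, so the rewrite changes behavior.
verdict: not equivalent; witness: x=-3, y=-6, z=1


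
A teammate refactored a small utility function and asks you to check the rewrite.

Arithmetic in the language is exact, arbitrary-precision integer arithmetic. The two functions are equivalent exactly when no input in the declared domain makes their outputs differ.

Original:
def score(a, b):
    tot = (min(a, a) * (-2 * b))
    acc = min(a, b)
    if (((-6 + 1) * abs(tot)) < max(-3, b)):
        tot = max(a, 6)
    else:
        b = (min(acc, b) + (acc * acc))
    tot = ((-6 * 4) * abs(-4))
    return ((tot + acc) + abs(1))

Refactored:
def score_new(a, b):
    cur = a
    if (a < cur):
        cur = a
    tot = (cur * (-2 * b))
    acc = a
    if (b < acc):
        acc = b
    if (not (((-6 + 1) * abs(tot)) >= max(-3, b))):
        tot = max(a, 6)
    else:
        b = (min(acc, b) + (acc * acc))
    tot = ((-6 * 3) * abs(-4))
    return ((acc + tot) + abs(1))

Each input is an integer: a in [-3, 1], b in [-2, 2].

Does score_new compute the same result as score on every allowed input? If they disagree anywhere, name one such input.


Consider the input a=-3, b=-2.
score: tot becomes -12; next acc becomes -3; next (((-6 + 1) * abs(tot)) < max(-3, b)) evaluates to true; next tot becomes 6; next tot becomes -96; next final value -98
score_new: cur becomes -3; next (a < cur) evaluates to false; next tot becomes -12; next acc becomes -3; next (b < acc) evaluates to false; next (not (((-6 + 1) * abs(tot)) >= max(-3, b))) evaluates to true; next tot becomes 6; next tot becomes -72; next final value -74
-98 vs -74 — the two versions disagree here.
verdict: not equivalent; witness: a=-3, b=-2


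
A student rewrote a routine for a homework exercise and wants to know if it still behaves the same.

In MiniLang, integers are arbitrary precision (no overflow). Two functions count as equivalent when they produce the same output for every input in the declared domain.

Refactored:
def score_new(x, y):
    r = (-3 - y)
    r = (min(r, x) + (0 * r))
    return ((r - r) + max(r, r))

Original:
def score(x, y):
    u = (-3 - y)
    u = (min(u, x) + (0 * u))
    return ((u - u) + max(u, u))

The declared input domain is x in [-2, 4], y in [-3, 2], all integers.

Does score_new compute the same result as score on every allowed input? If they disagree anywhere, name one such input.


This is a faithful refactor — local variable names differ, but the computed results match everywhere.
One worked example (x=1, y=0) — score: u becomes -3; next u becomes -3; next final value -3; score_new: r becomes -3; next r becomes -3; next final value -3; agreement on -3.
Checked all 42 inputs in the declared domain: the outputs agree on every one.
verdict: equivalent


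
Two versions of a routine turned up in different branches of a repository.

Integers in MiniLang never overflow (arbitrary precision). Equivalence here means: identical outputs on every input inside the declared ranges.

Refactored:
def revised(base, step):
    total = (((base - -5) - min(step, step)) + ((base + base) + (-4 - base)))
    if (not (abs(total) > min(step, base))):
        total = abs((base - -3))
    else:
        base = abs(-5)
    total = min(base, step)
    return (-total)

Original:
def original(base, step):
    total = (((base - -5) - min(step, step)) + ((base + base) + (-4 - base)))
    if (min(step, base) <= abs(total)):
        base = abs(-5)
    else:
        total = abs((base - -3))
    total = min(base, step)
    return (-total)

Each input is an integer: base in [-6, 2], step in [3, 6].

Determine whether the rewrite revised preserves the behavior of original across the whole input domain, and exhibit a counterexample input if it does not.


Try base=1, step=4.
original: total = -1; (min(step, base) <= abs(total)) -> true; base = 5; total = 4; return -4
revised: total = -1; (not (abs(total) > min(step, base))) -> true; total = 4; total = 1; return -1
-4 vs -1 — the two versions disagree here.
verdict: not equivalent; witness: base=1, step=4


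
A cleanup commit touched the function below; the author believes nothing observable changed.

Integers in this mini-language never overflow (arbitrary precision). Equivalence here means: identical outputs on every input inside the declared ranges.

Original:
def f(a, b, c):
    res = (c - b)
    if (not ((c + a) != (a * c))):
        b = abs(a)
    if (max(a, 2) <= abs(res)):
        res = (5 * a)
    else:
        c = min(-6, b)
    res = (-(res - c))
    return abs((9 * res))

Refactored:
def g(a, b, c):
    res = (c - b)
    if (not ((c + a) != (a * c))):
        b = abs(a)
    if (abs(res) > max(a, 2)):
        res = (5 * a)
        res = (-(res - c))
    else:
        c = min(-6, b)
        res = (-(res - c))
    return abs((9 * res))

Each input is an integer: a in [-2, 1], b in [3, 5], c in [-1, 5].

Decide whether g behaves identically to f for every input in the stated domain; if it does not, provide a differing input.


There is a counterexample at a=-2, b=3, c=1: 99 on one side, 36 on the other.
f: res := -2 | (not ((c + a) != (a * c))): false | (max(a, 2) <= abs(res)): true | res := -10 | res := 11 | result 99
g: res := -2 | (not ((c + a) != (a * c))): false | (abs(res) > max(a, 2)): false | c := -6 | res := -4 | result 36
verdict: not equivalent; witness: a=-2, b=3, c=1


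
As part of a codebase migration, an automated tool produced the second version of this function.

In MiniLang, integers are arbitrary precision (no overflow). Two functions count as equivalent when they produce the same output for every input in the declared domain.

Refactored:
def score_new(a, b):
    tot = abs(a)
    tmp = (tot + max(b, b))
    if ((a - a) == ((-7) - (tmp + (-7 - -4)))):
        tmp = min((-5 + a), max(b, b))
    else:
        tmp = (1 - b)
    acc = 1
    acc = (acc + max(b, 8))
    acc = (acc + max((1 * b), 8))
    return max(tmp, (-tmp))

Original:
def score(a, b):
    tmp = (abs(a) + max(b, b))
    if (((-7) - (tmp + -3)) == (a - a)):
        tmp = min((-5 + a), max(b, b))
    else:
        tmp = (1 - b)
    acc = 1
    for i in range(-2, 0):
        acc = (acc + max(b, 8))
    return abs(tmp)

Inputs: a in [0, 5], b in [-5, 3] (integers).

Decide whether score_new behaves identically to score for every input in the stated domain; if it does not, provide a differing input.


Although local variable names differ; statement counts differ; min/max/abs usage differs; arithmetic usage differs; loop structure differs; constant usage differs, 54/54 inputs agree.
verdict: equivalent


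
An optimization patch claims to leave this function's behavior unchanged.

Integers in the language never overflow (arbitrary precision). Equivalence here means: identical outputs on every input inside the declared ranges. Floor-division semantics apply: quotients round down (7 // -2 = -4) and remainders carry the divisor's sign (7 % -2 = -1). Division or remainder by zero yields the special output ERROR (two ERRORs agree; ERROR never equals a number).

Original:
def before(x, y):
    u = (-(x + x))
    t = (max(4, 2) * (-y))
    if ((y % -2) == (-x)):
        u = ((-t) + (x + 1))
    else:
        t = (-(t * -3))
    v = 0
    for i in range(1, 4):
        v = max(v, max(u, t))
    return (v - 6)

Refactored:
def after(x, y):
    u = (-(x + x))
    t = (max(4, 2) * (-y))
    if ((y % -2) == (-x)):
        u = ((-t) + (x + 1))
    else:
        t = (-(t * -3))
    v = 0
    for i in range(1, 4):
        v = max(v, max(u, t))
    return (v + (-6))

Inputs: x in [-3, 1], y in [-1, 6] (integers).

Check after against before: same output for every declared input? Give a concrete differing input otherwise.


Behavior is preserved: although arithmetic usage differs, the outputs never diverge.
As a probe, take x=-3, y=6: before runs u=6, then t=-24, then ((y % -2) == (-x)) is false, then t=-72, then v=0, then (i=1), then v=6, then (i=2), then v=6, then (i=3), then v=6, then returns 0; after runs u=6, then t=-24, then ((y % -2) == (-x)) is false, then t=-72, then v=0, then (i=1), then v=6, then (i=2), then v=6, then (i=3), then v=6, then returns 0; both end at 0.
Sweeping the whole domain (40 inputs) finds no disagreement.
verdict: equivalent


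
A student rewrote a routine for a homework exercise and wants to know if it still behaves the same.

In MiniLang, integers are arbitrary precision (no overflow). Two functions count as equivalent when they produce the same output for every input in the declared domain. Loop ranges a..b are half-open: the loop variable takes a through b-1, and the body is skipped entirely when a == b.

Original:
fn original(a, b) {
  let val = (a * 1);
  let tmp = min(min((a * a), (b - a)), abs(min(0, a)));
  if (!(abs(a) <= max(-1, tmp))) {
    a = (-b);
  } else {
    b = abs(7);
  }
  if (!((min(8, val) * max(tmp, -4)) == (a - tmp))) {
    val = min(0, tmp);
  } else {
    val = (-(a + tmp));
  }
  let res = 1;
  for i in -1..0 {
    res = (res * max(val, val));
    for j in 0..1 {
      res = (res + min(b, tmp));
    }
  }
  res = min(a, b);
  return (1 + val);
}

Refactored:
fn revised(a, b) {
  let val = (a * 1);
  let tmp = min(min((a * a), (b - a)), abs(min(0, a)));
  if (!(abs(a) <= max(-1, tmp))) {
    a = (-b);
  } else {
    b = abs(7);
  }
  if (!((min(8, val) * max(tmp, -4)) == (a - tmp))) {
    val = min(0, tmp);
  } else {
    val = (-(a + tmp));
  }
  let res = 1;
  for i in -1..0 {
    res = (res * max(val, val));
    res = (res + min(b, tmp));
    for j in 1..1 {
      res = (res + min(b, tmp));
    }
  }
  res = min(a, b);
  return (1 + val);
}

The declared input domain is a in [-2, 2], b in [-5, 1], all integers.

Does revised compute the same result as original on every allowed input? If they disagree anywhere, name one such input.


The two versions differ — the changes include min/max/abs usage differs, and loop structure differs, and statement counts differ, and arithmetic usage differs.
As a probe, take a=2, b=1: original runs val=2, then tmp=-1, then (!(abs(a) <= max(-1, tmp))) is true, then a=-1, then (!((min(8, val) * max(tmp, -4)) == (a - tmp))) is true, then val=-1, then res=1, then (i=-1), then res=-1, then (j=0), then res=-2, then res=-1, then returns 0; revised runs val=2, then tmp=-1, then (!(abs(a) <= max(-1, tmp))) is true, then a=-1, then (!((min(8, val) * max(tmp, -4)) == (a - tmp))) is true, then val=-1, then res=1, then (i=-1), then res=-1, then res=-2, then the loop over j runs zero times, then res=-1, then returns 0; both end at 0.
An exhaustive pass over the 35 declared inputs shows identical outputs.
verdict: equivalent


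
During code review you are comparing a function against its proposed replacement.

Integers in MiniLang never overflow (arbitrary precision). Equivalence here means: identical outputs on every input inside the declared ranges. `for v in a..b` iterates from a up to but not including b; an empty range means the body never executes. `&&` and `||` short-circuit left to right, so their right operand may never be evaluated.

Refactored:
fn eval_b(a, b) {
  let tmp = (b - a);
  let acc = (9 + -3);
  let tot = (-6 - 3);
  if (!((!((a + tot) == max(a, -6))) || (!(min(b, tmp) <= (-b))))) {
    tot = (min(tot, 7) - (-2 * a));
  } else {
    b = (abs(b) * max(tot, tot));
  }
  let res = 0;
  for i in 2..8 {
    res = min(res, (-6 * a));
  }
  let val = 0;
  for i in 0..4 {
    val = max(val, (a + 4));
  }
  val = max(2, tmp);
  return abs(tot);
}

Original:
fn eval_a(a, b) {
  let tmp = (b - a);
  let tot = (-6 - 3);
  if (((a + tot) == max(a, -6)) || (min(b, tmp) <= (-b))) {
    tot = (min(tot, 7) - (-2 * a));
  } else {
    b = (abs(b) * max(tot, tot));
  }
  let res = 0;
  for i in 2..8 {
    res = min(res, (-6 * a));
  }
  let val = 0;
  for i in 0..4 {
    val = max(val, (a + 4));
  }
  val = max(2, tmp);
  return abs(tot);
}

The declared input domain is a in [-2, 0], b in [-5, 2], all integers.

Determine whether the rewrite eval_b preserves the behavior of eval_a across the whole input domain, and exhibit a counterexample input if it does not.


There is a counterexample at a=-2, b=-5: 13 on one side, 9 on the other.
eval_a: tmp=-3, then tot=-9, then (((a + tot) == max(a, -6)) || (min(b, tmp) <= (-b))) is true, then tot=-13, then res=0, then (i=2), then res=0, then (i=3), then res=0, then (i=4), then res=0, then (i=5), then res=0, then (i=6), then res=0, then (i=7), then res=0, then val=0, then (i=0), then val=2, then (i=1), then val=2, then (i=2), then val=2, then (i=3), then val=2, then val=2, then returns 13
eval_b: tmp=-3, then acc=6, then tot=-9, then (!((!((a + tot) == max(a, -6))) || (!(min(b, tmp) <= (-b))))) is false, then b=-45, then res=0, then (i=2), then res=0, then (i=3), then res=0, then (i=4), then res=0, then (i=5), then res=0, then (i=6), then res=0, then (i=7), then res=0, then val=0, then (i=0), then val=2, then (i=1), then val=2, then (i=2), then val=2, then (i=3), then val=2, then val=2, then returns 9
verdict: not equivalent; witness: a=-2, b=-5


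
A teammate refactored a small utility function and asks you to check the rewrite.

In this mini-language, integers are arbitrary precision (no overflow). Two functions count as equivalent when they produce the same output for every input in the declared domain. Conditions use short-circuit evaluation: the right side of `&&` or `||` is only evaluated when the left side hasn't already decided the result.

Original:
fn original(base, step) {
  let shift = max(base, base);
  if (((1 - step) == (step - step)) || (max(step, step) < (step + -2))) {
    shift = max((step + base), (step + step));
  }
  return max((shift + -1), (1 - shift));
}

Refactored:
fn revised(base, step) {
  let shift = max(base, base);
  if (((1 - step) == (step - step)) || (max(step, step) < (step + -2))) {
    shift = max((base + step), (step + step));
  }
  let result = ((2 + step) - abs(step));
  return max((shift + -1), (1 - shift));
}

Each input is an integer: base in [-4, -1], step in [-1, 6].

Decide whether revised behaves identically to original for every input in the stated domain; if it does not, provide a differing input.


Reading the diff, among the changes: constant usage differs; and min/max/abs usage differs; and arithmetic usage differs; and statement counts differ; and local variable names differ.
Spot check at base=-4, step=5 — original: shift = -4; (((1 - step) == (step - step)) || (max(step, step) < (step + -2))) -> false; return 5. revised: shift = -4; (((1 - step) == (step - step)) || (max(step, step) < (step + -2))) -> false; result = 2; return 5. Both give 5.
An exhaustive pass over the 32 declared inputs shows identical outputs.
verdict: equivalent


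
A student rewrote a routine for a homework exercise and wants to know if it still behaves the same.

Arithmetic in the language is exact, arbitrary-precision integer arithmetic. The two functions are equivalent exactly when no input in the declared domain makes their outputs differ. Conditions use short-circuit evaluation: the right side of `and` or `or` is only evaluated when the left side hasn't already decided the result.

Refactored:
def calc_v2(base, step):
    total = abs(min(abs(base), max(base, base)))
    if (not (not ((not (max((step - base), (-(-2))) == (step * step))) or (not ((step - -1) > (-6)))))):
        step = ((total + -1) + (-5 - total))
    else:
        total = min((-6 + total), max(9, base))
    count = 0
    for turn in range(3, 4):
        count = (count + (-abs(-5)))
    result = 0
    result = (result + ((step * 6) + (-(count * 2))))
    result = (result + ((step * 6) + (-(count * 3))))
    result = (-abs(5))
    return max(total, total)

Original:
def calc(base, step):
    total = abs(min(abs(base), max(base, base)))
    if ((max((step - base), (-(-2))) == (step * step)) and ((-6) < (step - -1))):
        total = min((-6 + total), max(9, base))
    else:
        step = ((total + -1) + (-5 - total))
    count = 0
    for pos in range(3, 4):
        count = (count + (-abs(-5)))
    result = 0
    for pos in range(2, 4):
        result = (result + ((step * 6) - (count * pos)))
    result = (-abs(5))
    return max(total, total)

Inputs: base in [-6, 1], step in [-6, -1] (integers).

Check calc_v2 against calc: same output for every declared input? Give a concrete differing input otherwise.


This is a faithful refactor — comparison usage differs, and boolean connective usage differs, and loop structure differs, and local variable names differ, and constant usage differs, and arithmetic usage differs, but the computed results match everywhere.
Tracing base=-5, step=-1: calc: total = 5; ((max((step - base), (-(-2))) == (step * step)) and ((-6) < (step - -1))) -> false; step = -6; count = 0; [pos=3]; count = -5; result = 0; [pos=2]; result = -26; [pos=3]; result = -47; result = -5; return 5 | calc_v2: total = 5; (not (not ((not (max((step - base), (-(-2))) == (step * step))) or (not ((step - -1) > (-6)))))) -> true; step = -6; count = 0; [turn=3]; count = -5; result = 0; result = -26; result = -47; result = -5; return 5 — matching result 5.
An exhaustive pass over the 48 declared inputs shows identical outputs.
verdict: equivalent


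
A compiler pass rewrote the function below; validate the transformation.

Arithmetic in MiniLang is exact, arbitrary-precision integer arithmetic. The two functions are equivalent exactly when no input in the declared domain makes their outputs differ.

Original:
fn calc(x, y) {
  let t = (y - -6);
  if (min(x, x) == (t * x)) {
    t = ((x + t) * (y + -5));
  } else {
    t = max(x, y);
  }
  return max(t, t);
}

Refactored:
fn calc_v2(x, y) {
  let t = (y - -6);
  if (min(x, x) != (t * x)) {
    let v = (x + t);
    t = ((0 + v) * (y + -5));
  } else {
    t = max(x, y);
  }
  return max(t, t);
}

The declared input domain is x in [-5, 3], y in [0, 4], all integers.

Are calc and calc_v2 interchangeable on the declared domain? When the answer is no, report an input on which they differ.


x=-5, y=0 yields 0 from calc but -5 from calc_v2.
verdict: not equivalent; witness: x=-5, y=0


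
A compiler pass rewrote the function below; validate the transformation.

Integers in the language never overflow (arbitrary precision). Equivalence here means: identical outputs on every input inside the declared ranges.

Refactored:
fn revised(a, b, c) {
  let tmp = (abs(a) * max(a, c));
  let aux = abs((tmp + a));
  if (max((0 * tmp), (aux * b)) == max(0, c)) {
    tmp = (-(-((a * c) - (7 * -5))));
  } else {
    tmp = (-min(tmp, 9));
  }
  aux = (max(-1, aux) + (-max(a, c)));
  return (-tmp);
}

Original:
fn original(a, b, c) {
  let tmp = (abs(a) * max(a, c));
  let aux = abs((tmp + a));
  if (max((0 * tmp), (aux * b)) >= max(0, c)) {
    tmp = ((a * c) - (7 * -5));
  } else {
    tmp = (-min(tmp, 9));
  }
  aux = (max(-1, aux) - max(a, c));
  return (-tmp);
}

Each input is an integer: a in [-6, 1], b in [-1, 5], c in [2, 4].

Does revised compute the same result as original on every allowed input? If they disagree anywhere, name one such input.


The rewrite breaks on a=-6, b=1, c=2, where the results are -23 and 9.
original: tmp = 12; aux = 6; (max((0 * tmp), (aux * b)) >= max(0, c)) -> true; tmp = 23; aux = 4; return -23
revised: tmp = 12; aux = 6; (max((0 * tmp), (aux * b)) == max(0, c)) -> false; tmp = -9; aux = 4; return 9
verdict: not equivalent; witness: a=-6, b=1, c=2


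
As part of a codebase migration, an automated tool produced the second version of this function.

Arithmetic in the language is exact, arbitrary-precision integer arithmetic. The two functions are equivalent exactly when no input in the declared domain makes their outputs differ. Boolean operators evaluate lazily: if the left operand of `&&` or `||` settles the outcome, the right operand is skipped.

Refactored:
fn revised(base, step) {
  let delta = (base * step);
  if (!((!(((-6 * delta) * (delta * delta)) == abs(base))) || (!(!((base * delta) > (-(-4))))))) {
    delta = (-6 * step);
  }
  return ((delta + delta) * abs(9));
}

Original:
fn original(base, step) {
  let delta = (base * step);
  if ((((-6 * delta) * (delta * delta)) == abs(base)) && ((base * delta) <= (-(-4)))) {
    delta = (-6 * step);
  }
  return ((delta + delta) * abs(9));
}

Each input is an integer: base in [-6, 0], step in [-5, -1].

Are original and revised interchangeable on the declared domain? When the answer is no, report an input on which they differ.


Comparing the listings, the differences include: comparison usage differs, plus boolean connective usage differs.
As a probe, take base=-3, step=-5: original runs delta=15, then ((((-6 * delta) * (delta * delta)) == abs(base)) && ((base * delta) <= (-(-4)))) is false, then returns 270; revised runs delta=15, then (!((!(((-6 * delta) * (delta * delta)) == abs(base))) || (!(!((base * delta) > (-(-4))))))) is false, then returns 270; both end at 270.
Every one of the 35 inputs gives matching results.
verdict: equivalent


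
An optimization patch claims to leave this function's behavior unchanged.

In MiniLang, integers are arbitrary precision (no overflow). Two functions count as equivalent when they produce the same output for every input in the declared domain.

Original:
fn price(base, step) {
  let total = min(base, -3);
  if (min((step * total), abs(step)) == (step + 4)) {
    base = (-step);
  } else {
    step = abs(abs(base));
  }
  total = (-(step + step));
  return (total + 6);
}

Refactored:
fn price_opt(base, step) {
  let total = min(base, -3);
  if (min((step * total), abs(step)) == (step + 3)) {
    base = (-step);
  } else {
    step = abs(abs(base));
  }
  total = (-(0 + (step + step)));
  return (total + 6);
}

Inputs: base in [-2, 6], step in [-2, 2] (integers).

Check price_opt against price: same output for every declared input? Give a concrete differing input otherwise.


Evaluate both at base=-2, step=-2.
price: total := -3 | (min((step * total), abs(step)) == (step + 4)): true | base := 2 | total := 4 | result 10
price_opt: total := -3 | (min((step * total), abs(step)) == (step + 3)): false | step := 2 | total := -4 | result 2
10 vs 2 — the two versions disagree here.
verdict: not equivalent; witness: base=-2, step=-2


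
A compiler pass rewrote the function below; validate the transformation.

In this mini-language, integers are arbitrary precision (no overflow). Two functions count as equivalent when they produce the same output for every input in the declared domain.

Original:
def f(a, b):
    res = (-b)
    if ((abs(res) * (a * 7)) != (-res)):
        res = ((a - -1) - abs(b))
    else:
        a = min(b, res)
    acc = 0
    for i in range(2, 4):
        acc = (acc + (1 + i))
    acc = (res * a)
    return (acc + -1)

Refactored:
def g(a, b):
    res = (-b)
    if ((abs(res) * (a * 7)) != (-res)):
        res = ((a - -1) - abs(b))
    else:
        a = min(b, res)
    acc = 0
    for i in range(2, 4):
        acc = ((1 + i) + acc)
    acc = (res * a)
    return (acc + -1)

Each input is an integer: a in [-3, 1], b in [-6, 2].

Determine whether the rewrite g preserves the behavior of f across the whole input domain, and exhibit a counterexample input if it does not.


Side by side, the visible changes include: same computation, different form.
Spot check at a=-2, b=-2 — f: res = 2; ((abs(res) * (a * 7)) != (-res)) -> true; res = -3; acc = 0; [i=2]; acc = 3; [i=3]; acc = 7; acc = 6; return 5. g: res = 2; ((abs(res) * (a * 7)) != (-res)) -> true; res = -3; acc = 0; [i=2]; acc = 3; [i=3]; acc = 7; acc = 6; return 5. Both give 5.
Across all 45 domain points the two functions coincide.
verdict: equivalent


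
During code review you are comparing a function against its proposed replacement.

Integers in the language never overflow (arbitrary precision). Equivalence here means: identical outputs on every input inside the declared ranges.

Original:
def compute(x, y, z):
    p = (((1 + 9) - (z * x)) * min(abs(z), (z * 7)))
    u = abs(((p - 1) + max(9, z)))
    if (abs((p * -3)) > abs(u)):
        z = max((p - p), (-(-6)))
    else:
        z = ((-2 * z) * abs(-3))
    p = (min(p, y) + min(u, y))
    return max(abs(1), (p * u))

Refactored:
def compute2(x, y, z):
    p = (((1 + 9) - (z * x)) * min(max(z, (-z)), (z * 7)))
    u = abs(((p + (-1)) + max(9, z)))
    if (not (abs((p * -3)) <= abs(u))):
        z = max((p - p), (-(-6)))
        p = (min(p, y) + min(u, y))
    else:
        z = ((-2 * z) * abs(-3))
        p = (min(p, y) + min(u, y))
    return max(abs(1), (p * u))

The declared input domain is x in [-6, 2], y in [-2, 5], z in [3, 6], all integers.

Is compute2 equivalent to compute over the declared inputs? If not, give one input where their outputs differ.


Equivalent — the differences include boolean connective usage differs, comparison usage differs, arithmetic usage differs, min/max/abs usage differs, statement counts differ, yet no declared input distinguishes the two.
As a probe, take x=-2, y=2, z=3: compute runs p becomes 48; next u becomes 56; next (abs((p * -3)) > abs(u)) evaluates to true; next z becomes 6; next p becomes 4; next final value 224; compute2 runs p becomes 48; next u becomes 56; next (not (abs((p * -3)) <= abs(u))) evaluates to true; next z becomes 6; next p becomes 4; next final value 224; both end at 224.
Across all 288 domain points the two functions coincide.
verdict: equivalent


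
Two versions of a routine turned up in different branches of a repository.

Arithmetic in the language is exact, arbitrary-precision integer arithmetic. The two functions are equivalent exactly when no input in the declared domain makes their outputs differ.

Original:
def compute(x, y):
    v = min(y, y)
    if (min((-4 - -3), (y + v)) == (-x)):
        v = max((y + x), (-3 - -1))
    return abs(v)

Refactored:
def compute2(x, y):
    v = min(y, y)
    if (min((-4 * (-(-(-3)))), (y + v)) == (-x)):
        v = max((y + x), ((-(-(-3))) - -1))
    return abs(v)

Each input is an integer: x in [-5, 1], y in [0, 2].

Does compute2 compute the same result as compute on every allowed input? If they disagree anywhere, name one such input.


Not equivalent: x=1, y=0 separates them (1 vs 0).
compute: v becomes 0; next (min((-4 - -3), (y + v)) == (-x)) evaluates to true; next v becomes 1; next final value 1
compute2: v becomes 0; next (min((-4 * (-(-(-3)))), (y + v)) == (-x)) evaluates to false; next final value 0
verdict: not equivalent; witness: x=1, y=0


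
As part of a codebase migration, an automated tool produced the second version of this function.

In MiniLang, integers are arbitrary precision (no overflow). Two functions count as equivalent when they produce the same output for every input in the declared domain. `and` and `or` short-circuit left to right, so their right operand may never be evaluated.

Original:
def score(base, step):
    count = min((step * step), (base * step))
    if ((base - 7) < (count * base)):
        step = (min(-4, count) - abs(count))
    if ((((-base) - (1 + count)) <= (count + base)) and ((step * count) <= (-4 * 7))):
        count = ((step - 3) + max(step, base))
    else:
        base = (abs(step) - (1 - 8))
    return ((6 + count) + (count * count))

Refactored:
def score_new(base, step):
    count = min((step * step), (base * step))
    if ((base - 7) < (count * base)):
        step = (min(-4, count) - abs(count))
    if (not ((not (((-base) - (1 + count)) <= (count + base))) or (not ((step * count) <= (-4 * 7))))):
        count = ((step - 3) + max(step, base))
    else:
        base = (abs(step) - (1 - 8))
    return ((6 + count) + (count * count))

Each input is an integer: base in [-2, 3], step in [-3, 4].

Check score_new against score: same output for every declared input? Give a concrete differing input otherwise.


This is a faithful refactor — boolean connective usage differs, but the computed results match everywhere.
Tracing base=1, step=2: score: count := 2 | ((base - 7) < (count * base)): true | step := -6 | ((((-base) - (1 + count)) <= (count + base)) and ((step * count) <= (-4 * 7))): false | base := 13 | result 12 | score_new: count := 2 | ((base - 7) < (count * base)): true | step := -6 | (not ((not (((-base) - (1 + count)) <= (count + base))) or (not ((step * count) <= (-4 * 7))))): false | base := 13 | result 12 — matching result 12.
An exhaustive pass over the 48 declared inputs shows identical outputs.
verdict: equivalent


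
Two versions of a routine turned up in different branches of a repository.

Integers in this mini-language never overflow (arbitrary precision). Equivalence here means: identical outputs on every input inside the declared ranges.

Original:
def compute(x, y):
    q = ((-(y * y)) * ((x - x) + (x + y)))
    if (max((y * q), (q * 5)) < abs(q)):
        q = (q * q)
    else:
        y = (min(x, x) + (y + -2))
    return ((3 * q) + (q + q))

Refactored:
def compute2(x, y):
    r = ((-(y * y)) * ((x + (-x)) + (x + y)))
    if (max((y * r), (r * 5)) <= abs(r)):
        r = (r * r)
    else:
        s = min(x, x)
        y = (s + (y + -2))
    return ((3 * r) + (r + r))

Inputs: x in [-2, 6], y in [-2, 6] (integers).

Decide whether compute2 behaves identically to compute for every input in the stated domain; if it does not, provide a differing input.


x=2, y=-1 yields -5 from compute but 5 from compute2.
verdict: not equivalent; witness: x=2, y=-1


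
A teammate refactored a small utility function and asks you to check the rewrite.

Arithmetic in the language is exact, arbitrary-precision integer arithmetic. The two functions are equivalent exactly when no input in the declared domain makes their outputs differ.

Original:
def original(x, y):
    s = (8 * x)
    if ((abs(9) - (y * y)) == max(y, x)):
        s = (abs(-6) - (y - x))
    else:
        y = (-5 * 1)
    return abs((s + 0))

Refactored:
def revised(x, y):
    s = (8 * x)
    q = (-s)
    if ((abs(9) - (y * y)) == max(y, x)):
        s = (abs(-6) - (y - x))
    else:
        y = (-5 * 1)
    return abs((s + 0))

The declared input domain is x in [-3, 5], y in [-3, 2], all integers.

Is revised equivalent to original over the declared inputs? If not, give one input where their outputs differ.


Behavior is preserved: although local variable names differ, statement counts differ, the outputs never diverge.
Tracing x=-1, y=-1: original: s := -8 | ((abs(9) - (y * y)) == max(y, x)): false | y := -5 | result 8 | revised: s := -8 | q := 8 | ((abs(9) - (y * y)) == max(y, x)): false | y := -5 | result 8 — matching result 8.
Sweeping the whole domain (54 inputs) finds no disagreement.
verdict: equivalent


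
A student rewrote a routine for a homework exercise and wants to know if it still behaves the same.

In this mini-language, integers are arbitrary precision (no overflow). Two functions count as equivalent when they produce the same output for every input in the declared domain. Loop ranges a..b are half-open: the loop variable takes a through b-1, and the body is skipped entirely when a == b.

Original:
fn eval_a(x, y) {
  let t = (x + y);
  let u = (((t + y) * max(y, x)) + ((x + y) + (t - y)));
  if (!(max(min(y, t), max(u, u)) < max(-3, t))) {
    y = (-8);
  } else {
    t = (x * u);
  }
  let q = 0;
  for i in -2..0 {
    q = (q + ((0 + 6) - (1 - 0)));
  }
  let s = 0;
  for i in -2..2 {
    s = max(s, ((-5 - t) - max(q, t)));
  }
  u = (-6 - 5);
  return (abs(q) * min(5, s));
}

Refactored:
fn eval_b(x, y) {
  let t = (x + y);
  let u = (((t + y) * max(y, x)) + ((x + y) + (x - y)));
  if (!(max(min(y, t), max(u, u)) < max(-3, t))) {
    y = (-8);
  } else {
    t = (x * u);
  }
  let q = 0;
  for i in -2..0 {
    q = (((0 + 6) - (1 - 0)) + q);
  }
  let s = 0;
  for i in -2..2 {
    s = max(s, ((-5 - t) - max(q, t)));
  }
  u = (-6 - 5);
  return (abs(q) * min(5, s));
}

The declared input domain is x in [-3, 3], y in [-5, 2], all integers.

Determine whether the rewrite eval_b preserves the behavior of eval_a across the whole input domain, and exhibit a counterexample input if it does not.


There is a counterexample at x=2, y=-4: 50 on one side, 10 on the other.
eval_a: t = -2; u = -12; (!(max(min(y, t), max(u, u)) < max(-3, t))) -> false; t = -24; q = 0; [i=-2]; q = 5; [i=-1]; q = 10; s = 0; [i=-2]; s = 9; [i=-1]; s = 9; [i=0]; s = 9; [i=1]; s = 9; u = -11; return 50
eval_b: t = -2; u = -8; (!(max(min(y, t), max(u, u)) < max(-3, t))) -> false; t = -16; q = 0; [i=-2]; q = 5; [i=-1]; q = 10; s = 0; [i=-2]; s = 1; [i=-1]; s = 1; [i=0]; s = 1; [i=1]; s = 1; u = -11; return 10
verdict: not equivalent; witness: x=2, y=-4


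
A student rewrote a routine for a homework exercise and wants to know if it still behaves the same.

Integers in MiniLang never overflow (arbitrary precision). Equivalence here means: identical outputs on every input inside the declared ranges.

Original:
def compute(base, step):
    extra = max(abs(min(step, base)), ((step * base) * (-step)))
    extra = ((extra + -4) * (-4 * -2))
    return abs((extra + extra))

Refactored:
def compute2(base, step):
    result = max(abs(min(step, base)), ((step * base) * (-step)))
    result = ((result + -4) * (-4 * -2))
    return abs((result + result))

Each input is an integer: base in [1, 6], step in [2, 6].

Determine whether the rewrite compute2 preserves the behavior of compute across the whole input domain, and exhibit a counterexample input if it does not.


Equivalent — the differences include local variable names differ, yet no declared input distinguishes the two.
Tracing base=1, step=6: compute: extra=1, then extra=-24, then returns 48 | compute2: result=1, then result=-24, then returns 48 — matching result 48.
Sweeping the whole domain (30 inputs) finds no disagreement.
verdict: equivalent


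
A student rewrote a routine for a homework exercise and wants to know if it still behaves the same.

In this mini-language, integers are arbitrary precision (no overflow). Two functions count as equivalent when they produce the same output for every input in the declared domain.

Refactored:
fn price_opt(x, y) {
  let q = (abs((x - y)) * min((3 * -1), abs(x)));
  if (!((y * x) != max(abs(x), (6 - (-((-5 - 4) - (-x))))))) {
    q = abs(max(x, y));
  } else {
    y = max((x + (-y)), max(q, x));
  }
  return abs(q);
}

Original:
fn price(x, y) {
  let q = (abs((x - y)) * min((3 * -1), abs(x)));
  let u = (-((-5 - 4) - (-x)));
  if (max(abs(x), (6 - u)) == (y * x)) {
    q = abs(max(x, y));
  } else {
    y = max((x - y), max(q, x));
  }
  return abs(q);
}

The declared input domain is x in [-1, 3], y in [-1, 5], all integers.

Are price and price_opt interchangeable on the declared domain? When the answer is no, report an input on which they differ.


Side by side, the visible changes include: comparison usage differs; local variable names differ; arithmetic usage differs; statement counts differ; boolean connective usage differs.
As a probe, take x=2, y=0: price runs q = -6; u = 7; (max(abs(x), (6 - u)) == (y * x)) -> false; y = 2; return 6; price_opt runs q = -6; (!((y * x) != max(abs(x), (6 - (-((-5 - 4) - (-x))))))) -> false; y = 2; return 6; both end at 6.
Across all 35 domain points the two functions coincide.
verdict: equivalent


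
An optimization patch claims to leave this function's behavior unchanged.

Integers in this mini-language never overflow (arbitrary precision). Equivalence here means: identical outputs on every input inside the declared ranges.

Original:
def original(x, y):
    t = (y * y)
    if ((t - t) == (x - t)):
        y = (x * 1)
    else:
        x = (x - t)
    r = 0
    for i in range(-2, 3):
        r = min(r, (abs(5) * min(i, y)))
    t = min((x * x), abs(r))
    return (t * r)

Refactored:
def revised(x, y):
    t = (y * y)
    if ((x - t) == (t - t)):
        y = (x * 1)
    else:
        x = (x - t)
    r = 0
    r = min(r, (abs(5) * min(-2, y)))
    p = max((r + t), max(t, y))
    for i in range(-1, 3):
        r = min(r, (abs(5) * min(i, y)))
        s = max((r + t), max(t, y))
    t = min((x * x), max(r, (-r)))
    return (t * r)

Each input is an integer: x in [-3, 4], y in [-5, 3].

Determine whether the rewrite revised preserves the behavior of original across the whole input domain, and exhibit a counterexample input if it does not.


The two are interchangeable: arithmetic usage differs, and local variable names differ, and min/max/abs usage differs, and constant usage differs, and loop structure differs, and statement counts differ, and every declared input agrees.
One worked example (x=2, y=3) — original: t becomes 9; next ((t - t) == (x - t)) evaluates to false; next x becomes -7; next r becomes 0; next at i=-2:; next r becomes -10; next at i=-1:; next r becomes -10; next at i=0:; next r becomes -10; next at i=1:; next r becomes -10; next at i=2:; next r becomes -10; next t becomes 10; next final value -100; revised: t becomes 9; next ((x - t) == (t - t)) evaluates to false; next x becomes -7; next r becomes 0; next r becomes -10; next p becomes 9; next at i=-1:; next r becomes -10; next s becomes 9; next at i=0:; next r becomes -10; next s becomes 9; next at i=1:; next r becomes -10; next s becomes 9; next at i=2:; next r becomes -10; next s becomes 9; next t becomes 10; next final value -100; agreement on -100.
An exhaustive pass over the 72 declared inputs shows identical outputs.
verdict: equivalent


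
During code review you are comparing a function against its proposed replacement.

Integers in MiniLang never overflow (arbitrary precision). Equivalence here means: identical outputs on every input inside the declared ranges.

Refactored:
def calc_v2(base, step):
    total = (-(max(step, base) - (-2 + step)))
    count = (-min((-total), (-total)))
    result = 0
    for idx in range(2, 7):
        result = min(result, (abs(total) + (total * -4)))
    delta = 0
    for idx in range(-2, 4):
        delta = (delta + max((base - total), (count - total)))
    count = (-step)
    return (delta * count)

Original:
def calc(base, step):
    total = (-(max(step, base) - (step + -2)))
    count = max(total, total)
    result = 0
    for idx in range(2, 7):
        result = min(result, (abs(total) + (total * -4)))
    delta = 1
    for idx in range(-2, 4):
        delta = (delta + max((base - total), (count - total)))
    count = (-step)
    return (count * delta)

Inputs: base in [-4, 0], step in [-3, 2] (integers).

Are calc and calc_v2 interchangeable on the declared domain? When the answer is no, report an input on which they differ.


These are not equivalent — on base=-4, step=-3 the outputs split (3 vs 0).
calc: total = -2; count = -2; result = 0; [idx=2]; result = 0; [idx=3]; result = 0; [idx=4]; result = 0; [idx=5]; result = 0; [idx=6]; result = 0; delta = 1; [idx=-2]; delta = 1; [idx=-1]; delta = 1; [idx=0]; delta = 1; [idx=1]; delta = 1; [idx=2]; delta = 1; [idx=3]; delta = 1; count = 3; return 3
calc_v2: total = -2; count = -2; result = 0; [idx=2]; result = 0; [idx=3]; result = 0; [idx=4]; result = 0; [idx=5]; result = 0; [idx=6]; result = 0; delta = 0; [idx=-2]; delta = 0; [idx=-1]; delta = 0; [idx=0]; delta = 0; [idx=1]; delta = 0; [idx=2]; delta = 0; [idx=3]; delta = 0; count = 3; return 0
verdict: not equivalent; witness: base=-4, step=-3
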